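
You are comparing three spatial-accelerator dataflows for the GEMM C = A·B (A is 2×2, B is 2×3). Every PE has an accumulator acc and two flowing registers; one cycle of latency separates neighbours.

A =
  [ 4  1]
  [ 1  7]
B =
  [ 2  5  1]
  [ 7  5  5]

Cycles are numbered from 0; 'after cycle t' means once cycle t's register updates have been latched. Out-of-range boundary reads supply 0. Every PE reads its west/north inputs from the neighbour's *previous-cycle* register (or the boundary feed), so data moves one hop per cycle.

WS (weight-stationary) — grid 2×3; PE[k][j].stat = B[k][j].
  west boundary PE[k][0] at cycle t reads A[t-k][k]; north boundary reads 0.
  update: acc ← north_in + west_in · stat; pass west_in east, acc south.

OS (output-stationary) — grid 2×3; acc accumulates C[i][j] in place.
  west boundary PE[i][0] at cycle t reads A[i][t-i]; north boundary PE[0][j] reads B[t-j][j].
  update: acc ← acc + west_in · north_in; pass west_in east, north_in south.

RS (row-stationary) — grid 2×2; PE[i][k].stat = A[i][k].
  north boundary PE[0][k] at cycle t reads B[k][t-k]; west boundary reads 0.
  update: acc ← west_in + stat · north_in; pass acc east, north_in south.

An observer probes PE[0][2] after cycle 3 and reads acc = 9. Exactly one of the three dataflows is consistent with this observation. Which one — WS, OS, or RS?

WS [2×3] PE[0][2] across cycles:
  @0  [0,2]  acc 0  |  →0  ↓0
  @1  [0,2]  acc 0  |  →0  ↓0
  @2  [0,2]  acc 4  |  →4  ↓4
  @3  [0,2]  acc 1  |  →1  ↓1
OS [2×3] PE[0][2] across cycles:
  @0  [0,2]  acc 0  |  →0  ↓0
  @1  [0,2]  acc 0  |  →0  ↓0
  @2  [0,2]  acc 4  |  →4  ↓1
  @3  [0,2]  acc 9  |  →1  ↓5
RS: PE[0][2] is outside its 2×2 grid.

dataflow = OS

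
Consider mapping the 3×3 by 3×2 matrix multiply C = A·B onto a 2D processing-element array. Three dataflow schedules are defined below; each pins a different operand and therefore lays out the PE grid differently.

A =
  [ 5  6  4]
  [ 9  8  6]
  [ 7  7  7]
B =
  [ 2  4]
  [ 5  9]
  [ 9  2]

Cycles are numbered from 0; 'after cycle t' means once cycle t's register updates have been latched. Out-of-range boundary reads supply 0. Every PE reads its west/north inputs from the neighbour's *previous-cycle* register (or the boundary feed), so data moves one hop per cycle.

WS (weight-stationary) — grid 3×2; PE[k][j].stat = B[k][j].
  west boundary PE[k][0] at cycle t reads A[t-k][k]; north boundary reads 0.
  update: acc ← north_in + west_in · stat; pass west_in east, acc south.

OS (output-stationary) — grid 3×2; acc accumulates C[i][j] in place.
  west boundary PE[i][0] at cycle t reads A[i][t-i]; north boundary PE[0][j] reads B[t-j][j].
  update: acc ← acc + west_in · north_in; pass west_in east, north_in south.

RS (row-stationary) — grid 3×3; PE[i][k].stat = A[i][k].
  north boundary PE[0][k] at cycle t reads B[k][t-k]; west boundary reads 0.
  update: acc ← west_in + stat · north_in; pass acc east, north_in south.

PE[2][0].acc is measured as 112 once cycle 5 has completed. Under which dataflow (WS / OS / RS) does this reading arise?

— WS: 3×2; PE[2][0] trace:
  t=0 PE[2][0]: acc=0 h=0 v=0
  t=1 PE[2][0]: acc=0 h=0 v=0
  t=2 PE[2][0]: acc=76 h=4 v=76
  t=3 PE[2][0]: acc=112 h=6 v=112
  t=4 PE[2][0]: acc=112 h=7 v=112
  t=5 PE[2][0]: acc=0 h=0 v=0
— OS: 3×2; PE[2][0] trace:
  t=0 PE[2][0]: acc=0 h=0 v=0
  t=1 PE[2][0]: acc=0 h=0 v=0
  t=2 PE[2][0]: acc=14 h=7 v=2
  t=3 PE[2][0]: acc=49 h=7 v=5
  t=4 PE[2][0]: acc=112 h=7 v=9
  t=5 PE[2][0]: acc=112 h=0 v=0
— RS: 3×3; PE[2][0] trace:
  t=0 PE[2][0]: acc=0 h=0 v=0
  t=1 PE[2][0]: acc=0 h=0 v=0
  t=2 PE[2][0]: acc=14 h=14 v=2
  t=3 PE[2][0]: acc=28 h=28 v=4
  t=4 PE[2][0]: acc=0 h=0 v=0
  t=5 PE[2][0]: acc=0 h=0 v=0

dataflow = OS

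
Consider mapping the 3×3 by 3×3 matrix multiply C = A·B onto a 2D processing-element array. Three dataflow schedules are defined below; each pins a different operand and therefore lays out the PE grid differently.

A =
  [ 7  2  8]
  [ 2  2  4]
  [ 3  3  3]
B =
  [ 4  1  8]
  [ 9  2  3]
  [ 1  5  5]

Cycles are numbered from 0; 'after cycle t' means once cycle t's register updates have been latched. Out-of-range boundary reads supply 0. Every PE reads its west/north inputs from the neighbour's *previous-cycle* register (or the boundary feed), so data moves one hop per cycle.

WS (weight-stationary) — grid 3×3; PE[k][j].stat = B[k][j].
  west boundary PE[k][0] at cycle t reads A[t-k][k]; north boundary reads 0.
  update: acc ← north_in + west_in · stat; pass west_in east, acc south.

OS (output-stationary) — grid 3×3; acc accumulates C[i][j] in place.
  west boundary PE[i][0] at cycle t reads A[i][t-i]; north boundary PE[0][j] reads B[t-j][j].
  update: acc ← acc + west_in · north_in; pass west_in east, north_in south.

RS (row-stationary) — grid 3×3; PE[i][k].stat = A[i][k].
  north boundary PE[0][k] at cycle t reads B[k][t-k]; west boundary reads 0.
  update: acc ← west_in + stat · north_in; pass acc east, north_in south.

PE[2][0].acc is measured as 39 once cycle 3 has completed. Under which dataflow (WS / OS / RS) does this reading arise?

WS [3×3] PE[2][0] across cycles:
  @0  [2,0]  acc 0  |  →0  ↓0
  @1  [2,0]  acc 0  |  →0  ↓0
  @2  [2,0]  acc 54  |  →8  ↓54
  @3  [2,0]  acc 30  |  →4  ↓30
OS [3×3] PE[2][0] across cycles:
  @0  [2,0]  acc 0  |  →0  ↓0
  @1  [2,0]  acc 0  |  →0  ↓0
  @2  [2,0]  acc 12  |  →3  ↓4
  @3  [2,0]  acc 39  |  →3  ↓9
RS [3×3] PE[2][0] across cycles:
  @0  [2,0]  acc 0  |  →0  ↓0
  @1  [2,0]  acc 0  |  →0  ↓0
  @2  [2,0]  acc 12  |  →12  ↓4
  @3  [2,0]  acc 3  |  →3  ↓1

dataflow = OS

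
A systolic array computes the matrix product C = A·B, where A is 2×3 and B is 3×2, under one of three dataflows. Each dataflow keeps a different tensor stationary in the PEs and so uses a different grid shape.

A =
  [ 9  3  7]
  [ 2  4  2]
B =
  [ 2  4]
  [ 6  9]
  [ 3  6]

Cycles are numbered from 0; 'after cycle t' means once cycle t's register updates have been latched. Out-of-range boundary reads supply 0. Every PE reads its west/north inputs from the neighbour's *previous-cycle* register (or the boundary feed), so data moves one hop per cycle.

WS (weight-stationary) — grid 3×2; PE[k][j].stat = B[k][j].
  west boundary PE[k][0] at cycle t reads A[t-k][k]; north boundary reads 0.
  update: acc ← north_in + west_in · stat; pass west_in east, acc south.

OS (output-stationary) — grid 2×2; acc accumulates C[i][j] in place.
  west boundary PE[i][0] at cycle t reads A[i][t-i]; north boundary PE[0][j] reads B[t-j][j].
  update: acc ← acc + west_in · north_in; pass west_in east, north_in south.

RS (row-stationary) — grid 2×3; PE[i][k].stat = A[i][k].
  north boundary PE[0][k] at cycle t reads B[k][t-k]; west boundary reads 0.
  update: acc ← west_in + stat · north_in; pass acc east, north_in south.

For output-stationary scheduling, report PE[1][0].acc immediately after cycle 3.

PE[1][0].acc = 34

Tracing OS — 2×2 array, target PE[1][0]:
  c0 r0c0: 18 / 9 / 2
  c0 r1c0: 0 / 0 / 0
  c1 r0c0: 36 / 3 / 6
  c1 r1c0: 4 / 2 / 2
  c2 r0c0: 57 / 7 / 3
  c2 r1c0: 28 / 4 / 6
  c3 r0c0: 57 / 0 / 0
  c3 r1c0: 34 / 2 / 3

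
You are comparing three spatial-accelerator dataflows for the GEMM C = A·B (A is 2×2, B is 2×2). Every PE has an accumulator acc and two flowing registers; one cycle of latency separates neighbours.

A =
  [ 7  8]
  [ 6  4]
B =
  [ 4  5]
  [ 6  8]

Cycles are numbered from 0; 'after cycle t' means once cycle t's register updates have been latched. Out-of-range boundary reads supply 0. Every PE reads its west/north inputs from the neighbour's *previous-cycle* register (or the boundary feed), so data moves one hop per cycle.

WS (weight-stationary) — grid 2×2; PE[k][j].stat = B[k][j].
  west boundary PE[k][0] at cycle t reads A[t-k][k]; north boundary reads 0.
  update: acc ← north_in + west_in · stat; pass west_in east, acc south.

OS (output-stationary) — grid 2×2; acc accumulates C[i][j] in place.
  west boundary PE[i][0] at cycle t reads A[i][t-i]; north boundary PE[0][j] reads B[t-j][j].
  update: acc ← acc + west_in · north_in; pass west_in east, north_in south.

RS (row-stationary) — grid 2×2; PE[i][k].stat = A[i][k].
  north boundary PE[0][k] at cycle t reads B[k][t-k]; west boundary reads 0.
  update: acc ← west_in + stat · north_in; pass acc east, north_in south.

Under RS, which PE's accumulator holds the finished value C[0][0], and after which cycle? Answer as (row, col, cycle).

RS — PE[0][1] is where C[0][0] collects:
  after 0 — PE[0][1] acc=0, pass-E 0, pass-S 0
  after 1 — PE[0][1] acc=76, pass-E 76, pass-S 6

(row, col, cycle) = (0, 1, 1)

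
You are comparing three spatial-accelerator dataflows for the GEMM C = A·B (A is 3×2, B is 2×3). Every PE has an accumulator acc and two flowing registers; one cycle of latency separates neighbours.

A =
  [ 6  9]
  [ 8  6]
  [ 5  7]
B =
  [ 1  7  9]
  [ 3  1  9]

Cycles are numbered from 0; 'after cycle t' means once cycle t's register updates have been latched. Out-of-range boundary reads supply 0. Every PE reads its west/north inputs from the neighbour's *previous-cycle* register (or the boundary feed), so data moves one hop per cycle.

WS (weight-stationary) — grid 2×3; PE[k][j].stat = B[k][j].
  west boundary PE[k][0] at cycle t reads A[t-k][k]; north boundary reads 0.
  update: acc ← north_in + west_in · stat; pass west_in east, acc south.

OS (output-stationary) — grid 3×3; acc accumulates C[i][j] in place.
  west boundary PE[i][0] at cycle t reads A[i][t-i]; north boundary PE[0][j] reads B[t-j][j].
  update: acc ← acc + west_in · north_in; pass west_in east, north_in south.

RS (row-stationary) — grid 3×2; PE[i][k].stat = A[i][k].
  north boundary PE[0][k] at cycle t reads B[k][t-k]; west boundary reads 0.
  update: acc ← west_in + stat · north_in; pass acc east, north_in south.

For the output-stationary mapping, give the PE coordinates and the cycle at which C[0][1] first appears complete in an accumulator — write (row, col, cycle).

Under OS, C[0][1] lands at PE[0][1]:
  t=0 PE[0][1]: acc=0 h=0 v=0
  t=1 PE[0][1]: acc=42 h=6 v=7
  t=2 PE[0][1]: acc=51 h=9 v=1

(row, col, cycle) = (0, 1, 2)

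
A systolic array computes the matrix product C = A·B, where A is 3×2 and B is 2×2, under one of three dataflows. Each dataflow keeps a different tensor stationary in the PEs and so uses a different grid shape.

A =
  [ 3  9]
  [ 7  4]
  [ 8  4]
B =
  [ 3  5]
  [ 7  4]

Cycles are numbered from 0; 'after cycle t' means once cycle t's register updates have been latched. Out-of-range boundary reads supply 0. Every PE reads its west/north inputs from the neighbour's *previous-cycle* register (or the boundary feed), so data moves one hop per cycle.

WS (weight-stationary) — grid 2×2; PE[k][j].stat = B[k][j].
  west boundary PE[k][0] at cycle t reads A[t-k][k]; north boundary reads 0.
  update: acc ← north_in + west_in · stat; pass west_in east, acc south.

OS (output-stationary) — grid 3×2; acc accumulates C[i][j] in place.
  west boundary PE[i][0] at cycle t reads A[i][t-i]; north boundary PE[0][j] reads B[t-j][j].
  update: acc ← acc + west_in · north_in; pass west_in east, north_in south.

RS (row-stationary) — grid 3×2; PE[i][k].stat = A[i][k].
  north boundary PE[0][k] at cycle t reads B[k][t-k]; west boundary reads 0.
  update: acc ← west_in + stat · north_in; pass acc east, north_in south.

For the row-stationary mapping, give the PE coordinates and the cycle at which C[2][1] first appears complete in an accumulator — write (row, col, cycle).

Under RS, C[2][1] lands at PE[2][1]:
  step 0 · PE2,1: acc=0; fwd→0 fwd↓0
  step 1 · PE2,1: acc=0; fwd→0 fwd↓0
  step 2 · PE2,1: acc=0; fwd→0 fwd↓0
  step 3 · PE2,1: acc=52; fwd→52 fwd↓7
  step 4 · PE2,1: acc=56; fwd→56 fwd↓4

(row, col, cycle) = (2, 1, 4)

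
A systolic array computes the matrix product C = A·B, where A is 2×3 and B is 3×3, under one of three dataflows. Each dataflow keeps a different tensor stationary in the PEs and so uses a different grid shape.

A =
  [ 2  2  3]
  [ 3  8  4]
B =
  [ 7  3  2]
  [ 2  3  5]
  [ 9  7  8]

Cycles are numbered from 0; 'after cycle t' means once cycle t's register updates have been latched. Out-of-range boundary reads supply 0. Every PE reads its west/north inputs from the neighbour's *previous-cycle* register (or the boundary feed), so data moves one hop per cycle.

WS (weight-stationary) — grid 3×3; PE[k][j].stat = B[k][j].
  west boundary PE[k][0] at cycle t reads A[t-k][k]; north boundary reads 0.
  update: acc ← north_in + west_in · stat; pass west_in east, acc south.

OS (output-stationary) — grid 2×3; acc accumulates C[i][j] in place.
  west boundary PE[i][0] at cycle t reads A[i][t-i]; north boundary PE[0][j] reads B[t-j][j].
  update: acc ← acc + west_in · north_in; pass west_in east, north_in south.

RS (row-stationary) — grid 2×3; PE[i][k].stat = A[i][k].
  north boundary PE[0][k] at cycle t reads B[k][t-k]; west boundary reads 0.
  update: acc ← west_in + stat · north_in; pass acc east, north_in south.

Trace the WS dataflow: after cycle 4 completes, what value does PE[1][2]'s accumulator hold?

Tracing WS — 3×3 array, target PE[1][2]:
  cycle 0: PE[0][2] → acc 0, east 0, south 0
  cycle 0: PE[1][1] → acc 0, east 0, south 0
  cycle 0: PE[1][2] → acc 0, east 0, south 0
  cycle 1: PE[0][2] → acc 0, east 0, south 0
  cycle 1: PE[1][1] → acc 0, east 0, south 0
  cycle 1: PE[1][2] → acc 0, east 0, south 0
  cycle 2: PE[0][2] → acc 4, east 2, south 4
  cycle 2: PE[1][1] → acc 12, east 2, south 12
  cycle 2: PE[1][2] → acc 0, east 0, south 0
  cycle 3: PE[0][2] → acc 6, east 3, south 6
  cycle 3: PE[1][1] → acc 33, east 8, south 33
  cycle 3: PE[1][2] → acc 14, east 2, south 14
  cycle 4: PE[0][2] → acc 0, east 0, south 0
  cycle 4: PE[1][1] → acc 0, east 0, south 0
  cycle 4: PE[1][2] → acc 46, east 8, south 46

PE[1][2].acc = 46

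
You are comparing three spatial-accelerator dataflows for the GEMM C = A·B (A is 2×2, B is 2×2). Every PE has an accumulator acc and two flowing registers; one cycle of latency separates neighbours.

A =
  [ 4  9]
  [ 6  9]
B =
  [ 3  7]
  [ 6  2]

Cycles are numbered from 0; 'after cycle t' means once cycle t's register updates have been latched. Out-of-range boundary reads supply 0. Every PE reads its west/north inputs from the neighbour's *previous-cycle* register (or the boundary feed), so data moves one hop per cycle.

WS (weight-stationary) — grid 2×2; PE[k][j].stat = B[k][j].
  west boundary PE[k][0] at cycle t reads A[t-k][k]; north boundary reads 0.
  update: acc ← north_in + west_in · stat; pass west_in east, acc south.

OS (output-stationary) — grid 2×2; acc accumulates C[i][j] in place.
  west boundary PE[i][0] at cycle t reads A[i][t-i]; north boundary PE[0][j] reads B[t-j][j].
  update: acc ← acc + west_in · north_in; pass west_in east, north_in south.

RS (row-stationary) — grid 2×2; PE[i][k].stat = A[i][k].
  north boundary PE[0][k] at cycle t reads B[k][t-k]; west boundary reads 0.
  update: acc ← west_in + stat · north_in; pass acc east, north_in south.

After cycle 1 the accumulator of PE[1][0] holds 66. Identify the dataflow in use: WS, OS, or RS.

dataflow = WS

WS (2×2 grid), PE[1][0]:
  [0] (1,0) acc=0 (h:0 v:0)
  [1] (1,0) acc=66 (h:9 v:66)
OS (2×2 grid), PE[1][0]:
  [0] (1,0) acc=0 (h:0 v:0)
  [1] (1,0) acc=18 (h:6 v:3)
RS (2×2 grid), PE[1][0]:
  [0] (1,0) acc=0 (h:0 v:0)
  [1] (1,0) acc=18 (h:18 v:3)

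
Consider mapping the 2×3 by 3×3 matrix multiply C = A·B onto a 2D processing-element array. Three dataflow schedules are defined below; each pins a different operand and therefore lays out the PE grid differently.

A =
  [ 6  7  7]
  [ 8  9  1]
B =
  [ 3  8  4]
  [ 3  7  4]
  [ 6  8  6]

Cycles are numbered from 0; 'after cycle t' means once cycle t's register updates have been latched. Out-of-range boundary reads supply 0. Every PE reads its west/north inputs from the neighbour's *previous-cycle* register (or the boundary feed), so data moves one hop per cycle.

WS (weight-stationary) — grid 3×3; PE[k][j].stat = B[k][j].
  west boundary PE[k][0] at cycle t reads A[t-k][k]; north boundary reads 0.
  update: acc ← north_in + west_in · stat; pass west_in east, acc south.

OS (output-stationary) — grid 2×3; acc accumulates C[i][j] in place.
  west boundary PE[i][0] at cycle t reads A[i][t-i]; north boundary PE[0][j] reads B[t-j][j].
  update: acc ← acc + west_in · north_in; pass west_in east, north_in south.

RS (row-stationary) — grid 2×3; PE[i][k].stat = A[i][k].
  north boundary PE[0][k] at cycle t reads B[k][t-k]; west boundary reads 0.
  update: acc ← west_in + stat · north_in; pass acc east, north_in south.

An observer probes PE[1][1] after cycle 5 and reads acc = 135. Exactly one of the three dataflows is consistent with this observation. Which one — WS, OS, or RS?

WS [3×3] PE[1][1] across cycles:
  0: (1,1).acc=0  regs=<0,0>
  1: (1,1).acc=0  regs=<0,0>
  2: (1,1).acc=97  regs=<7,97>
  3: (1,1).acc=127  regs=<9,127>
  4: (1,1).acc=0  regs=<0,0>
  5: (1,1).acc=0  regs=<0,0>
OS [2×3] PE[1][1] across cycles:
  0: (1,1).acc=0  regs=<0,0>
  1: (1,1).acc=0  regs=<0,0>
  2: (1,1).acc=64  regs=<8,8>
  3: (1,1).acc=127  regs=<9,7>
  4: (1,1).acc=135  regs=<1,8>
  5: (1,1).acc=135  regs=<0,0>
RS [2×3] PE[1][1] across cycles:
  0: (1,1).acc=0  regs=<0,0>
  1: (1,1).acc=0  regs=<0,0>
  2: (1,1).acc=51  regs=<51,3>
  3: (1,1).acc=127  regs=<127,7>
  4: (1,1).acc=68  regs=<68,4>
  5: (1,1).acc=0  regs=<0,0>

dataflow = OS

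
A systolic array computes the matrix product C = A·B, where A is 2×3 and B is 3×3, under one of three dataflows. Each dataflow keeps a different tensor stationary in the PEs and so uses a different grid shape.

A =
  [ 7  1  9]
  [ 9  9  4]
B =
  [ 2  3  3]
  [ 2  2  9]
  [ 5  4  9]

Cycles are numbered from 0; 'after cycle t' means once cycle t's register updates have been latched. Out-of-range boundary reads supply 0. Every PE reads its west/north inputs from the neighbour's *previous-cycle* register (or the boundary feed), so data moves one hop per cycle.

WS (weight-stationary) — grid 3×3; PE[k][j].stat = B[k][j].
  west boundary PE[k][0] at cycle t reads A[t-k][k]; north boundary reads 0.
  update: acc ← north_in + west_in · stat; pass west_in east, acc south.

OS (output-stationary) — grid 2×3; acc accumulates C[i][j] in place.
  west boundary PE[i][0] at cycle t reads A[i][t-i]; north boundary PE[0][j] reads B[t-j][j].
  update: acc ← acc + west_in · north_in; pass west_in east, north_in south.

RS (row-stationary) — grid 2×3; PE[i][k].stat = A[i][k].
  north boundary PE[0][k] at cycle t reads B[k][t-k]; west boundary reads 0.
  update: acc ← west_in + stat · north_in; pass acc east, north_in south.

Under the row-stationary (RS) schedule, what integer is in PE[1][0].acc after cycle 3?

PE[1][0].acc = 27

RS (2×3). Following PE[1][0] plus its west/north inputs:
  @0  [0,0]  acc 14  |  →14  ↓2
  @0  [1,0]  acc 0  |  →0  ↓0
  @1  [0,0]  acc 21  |  →21  ↓3
  @1  [1,0]  acc 18  |  →18  ↓2
  @2  [0,0]  acc 21  |  →21  ↓3
  @2  [1,0]  acc 27  |  →27  ↓3
  @3  [0,0]  acc 0  |  →0  ↓0
  @3  [1,0]  acc 27  |  →27  ↓3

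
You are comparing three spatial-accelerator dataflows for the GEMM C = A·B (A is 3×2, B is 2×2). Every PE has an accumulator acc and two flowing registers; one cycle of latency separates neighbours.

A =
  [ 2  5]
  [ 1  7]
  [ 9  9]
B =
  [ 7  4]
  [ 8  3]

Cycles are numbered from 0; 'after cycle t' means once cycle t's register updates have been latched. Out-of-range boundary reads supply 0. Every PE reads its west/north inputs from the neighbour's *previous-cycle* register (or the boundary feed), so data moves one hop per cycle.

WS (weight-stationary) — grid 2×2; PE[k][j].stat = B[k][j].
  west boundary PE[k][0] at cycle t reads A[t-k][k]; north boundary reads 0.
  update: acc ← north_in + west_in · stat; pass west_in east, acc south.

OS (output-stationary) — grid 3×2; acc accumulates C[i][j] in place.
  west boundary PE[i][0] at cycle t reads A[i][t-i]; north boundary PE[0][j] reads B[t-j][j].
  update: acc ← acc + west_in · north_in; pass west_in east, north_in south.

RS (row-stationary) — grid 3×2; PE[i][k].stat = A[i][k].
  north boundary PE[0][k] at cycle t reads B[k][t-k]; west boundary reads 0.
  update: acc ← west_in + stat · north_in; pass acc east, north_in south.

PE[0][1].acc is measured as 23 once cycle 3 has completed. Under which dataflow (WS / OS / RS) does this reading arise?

WS (2×2 grid), PE[0][1]:
  0: (0,1).acc=0  regs=<0,0>
  1: (0,1).acc=8  regs=<2,8>
  2: (0,1).acc=4  regs=<1,4>
  3: (0,1).acc=36  regs=<9,36>
OS (3×2 grid), PE[0][1]:
  0: (0,1).acc=0  regs=<0,0>
  1: (0,1).acc=8  regs=<2,4>
  2: (0,1).acc=23  regs=<5,3>
  3: (0,1).acc=23  regs=<0,0>
RS (3×2 grid), PE[0][1]:
  0: (0,1).acc=0  regs=<0,0>
  1: (0,1).acc=54  regs=<54,8>
  2: (0,1).acc=23  regs=<23,3>
  3: (0,1).acc=0  regs=<0,0>

dataflow = OS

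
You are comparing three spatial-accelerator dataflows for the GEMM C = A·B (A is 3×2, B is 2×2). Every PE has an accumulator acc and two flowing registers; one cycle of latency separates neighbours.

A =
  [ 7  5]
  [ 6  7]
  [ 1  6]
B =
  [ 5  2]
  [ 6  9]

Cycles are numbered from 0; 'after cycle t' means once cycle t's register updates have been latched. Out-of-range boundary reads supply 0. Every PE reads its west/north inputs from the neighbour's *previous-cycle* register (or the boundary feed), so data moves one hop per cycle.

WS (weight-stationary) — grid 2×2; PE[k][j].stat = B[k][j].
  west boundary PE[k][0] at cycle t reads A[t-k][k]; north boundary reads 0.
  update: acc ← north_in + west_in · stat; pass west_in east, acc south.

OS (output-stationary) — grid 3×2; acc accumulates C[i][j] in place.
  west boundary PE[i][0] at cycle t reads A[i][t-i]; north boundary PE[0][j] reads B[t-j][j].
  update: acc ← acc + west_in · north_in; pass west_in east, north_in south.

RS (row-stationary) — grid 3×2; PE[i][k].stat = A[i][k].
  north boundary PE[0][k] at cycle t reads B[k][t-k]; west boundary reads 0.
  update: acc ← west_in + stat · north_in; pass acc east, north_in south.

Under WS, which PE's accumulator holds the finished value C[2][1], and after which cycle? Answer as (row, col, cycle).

(row, col, cycle) = (1, 1, 4)

WS — PE[1][1] is where C[2][1] collects:
  @0  [1,1]  acc 0  |  →0  ↓0
  @1  [1,1]  acc 0  |  →0  ↓0
  @2  [1,1]  acc 59  |  →5  ↓59
  @3  [1,1]  acc 75  |  →7  ↓75
  @4  [1,1]  acc 56  |  →6  ↓56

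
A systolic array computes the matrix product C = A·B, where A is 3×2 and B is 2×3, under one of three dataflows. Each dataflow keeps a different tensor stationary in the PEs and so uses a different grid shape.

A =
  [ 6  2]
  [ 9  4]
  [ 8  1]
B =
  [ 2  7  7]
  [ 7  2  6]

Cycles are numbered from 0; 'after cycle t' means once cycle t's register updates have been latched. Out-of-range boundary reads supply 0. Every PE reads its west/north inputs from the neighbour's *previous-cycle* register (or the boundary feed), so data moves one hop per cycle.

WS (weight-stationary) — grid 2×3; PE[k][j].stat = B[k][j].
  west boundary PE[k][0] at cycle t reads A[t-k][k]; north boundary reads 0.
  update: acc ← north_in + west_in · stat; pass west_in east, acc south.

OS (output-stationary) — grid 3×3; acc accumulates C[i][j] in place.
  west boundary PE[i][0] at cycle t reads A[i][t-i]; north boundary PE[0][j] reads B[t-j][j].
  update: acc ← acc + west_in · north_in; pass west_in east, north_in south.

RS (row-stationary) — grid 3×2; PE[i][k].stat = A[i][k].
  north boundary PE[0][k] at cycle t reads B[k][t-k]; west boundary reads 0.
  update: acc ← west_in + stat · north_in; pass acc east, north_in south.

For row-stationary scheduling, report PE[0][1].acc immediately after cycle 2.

RS (3×2). Following PE[0][1] plus its west/north inputs:
  c0 r0c0: 12 / 12 / 2
  c0 r0c1: 0 / 0 / 0
  c1 r0c0: 42 / 42 / 7
  c1 r0c1: 26 / 26 / 7
  c2 r0c0: 42 / 42 / 7
  c2 r0c1: 46 / 46 / 2

PE[0][1].acc = 46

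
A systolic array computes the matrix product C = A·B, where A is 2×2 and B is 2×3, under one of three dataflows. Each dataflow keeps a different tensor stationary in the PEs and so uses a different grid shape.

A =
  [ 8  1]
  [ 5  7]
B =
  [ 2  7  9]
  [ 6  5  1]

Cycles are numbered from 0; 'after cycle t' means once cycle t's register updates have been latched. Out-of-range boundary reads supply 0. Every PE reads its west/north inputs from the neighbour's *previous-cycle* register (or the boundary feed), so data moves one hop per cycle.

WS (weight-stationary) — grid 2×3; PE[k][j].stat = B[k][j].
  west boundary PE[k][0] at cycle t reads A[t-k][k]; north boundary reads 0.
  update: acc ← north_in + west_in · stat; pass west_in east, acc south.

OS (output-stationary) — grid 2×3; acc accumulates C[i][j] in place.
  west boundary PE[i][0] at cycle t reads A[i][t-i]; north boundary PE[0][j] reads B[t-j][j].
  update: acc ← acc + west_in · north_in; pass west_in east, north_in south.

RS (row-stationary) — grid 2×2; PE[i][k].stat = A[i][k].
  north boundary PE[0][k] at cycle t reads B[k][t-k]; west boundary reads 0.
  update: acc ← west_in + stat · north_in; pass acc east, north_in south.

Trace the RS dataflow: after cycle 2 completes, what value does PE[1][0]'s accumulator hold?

Tracing RS — 2×2 array, target PE[1][0]:
  @0  [0,0]  acc 16  |  →16  ↓2
  @0  [1,0]  acc 0  |  →0  ↓0
  @1  [0,0]  acc 56  |  →56  ↓7
  @1  [1,0]  acc 10  |  →10  ↓2
  @2  [0,0]  acc 72  |  →72  ↓9
  @2  [1,0]  acc 35  |  →35  ↓7

PE[1][0].acc = 35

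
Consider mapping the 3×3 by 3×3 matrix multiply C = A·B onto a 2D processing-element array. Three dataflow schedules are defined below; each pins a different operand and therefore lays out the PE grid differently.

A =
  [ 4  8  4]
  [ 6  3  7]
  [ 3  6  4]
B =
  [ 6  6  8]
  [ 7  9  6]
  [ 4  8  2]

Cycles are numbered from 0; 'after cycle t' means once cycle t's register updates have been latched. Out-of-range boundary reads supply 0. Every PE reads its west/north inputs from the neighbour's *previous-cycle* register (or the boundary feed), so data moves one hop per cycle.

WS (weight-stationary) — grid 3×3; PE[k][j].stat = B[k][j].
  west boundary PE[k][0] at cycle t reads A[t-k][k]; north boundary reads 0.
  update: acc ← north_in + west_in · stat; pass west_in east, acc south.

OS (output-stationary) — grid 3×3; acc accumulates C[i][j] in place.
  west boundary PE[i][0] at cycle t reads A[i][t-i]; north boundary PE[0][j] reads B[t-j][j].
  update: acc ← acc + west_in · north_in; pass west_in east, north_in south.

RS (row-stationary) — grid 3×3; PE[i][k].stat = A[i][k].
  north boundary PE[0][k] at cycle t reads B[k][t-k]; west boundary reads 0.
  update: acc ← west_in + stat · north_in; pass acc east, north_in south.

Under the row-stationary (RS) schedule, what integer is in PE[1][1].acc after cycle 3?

PE[1][1].acc = 63

RS 3×3: PE[1][1] cycle-by-cycle (with neighbour feeds):
  @0  [0,1]  acc 0  |  →0  ↓0
  @0  [1,0]  acc 0  |  →0  ↓0
  @0  [1,1]  acc 0  |  →0  ↓0
  @1  [0,1]  acc 80  |  →80  ↓7
  @1  [1,0]  acc 36  |  →36  ↓6
  @1  [1,1]  acc 0  |  →0  ↓0
  @2  [0,1]  acc 96  |  →96  ↓9
  @2  [1,0]  acc 36  |  →36  ↓6
  @2  [1,1]  acc 57  |  →57  ↓7
  @3  [0,1]  acc 80  |  →80  ↓6
  @3  [1,0]  acc 48  |  →48  ↓8
  @3  [1,1]  acc 63  |  →63  ↓9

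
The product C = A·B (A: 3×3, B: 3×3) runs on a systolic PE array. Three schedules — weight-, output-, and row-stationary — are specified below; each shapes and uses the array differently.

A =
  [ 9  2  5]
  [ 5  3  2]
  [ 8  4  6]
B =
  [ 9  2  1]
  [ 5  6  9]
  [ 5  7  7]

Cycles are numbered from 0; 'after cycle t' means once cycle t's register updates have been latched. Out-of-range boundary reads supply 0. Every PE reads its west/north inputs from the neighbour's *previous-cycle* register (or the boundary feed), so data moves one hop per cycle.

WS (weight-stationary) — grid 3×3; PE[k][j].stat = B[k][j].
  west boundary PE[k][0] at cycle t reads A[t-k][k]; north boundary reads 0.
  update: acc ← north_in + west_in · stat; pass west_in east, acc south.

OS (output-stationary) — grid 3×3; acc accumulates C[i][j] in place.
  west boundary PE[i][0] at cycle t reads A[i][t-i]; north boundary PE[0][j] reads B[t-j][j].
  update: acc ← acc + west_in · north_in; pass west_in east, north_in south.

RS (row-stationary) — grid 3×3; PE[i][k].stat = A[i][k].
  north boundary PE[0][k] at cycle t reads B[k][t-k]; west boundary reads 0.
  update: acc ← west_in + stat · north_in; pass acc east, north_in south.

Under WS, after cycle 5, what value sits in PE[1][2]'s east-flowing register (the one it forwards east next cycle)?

register = 4

Tracing WS — 3×3 array, target PE[1][2]:
  cycle 0: PE[0][2] → acc 0, east 0, south 0
  cycle 0: PE[1][1] → acc 0, east 0, south 0
  cycle 0: PE[1][2] → acc 0, east 0, south 0
  cycle 1: PE[0][2] → acc 0, east 0, south 0
  cycle 1: PE[1][1] → acc 0, east 0, south 0
  cycle 1: PE[1][2] → acc 0, east 0, south 0
  cycle 2: PE[0][2] → acc 9, east 9, south 9
  cycle 2: PE[1][1] → acc 30, east 2, south 30
  cycle 2: PE[1][2] → acc 0, east 0, south 0
  cycle 3: PE[0][2] → acc 5, east 5, south 5
  cycle 3: PE[1][1] → acc 28, east 3, south 28
  cycle 3: PE[1][2] → acc 27, east 2, south 27
  cycle 4: PE[0][2] → acc 8, east 8, south 8
  cycle 4: PE[1][1] → acc 40, east 4, south 40
  cycle 4: PE[1][2] → acc 32, east 3, south 32
  cycle 5: PE[0][2] → acc 0, east 0, south 0
  cycle 5: PE[1][1] → acc 0, east 0, south 0
  cycle 5: PE[1][2] → acc 44, east 4, south 44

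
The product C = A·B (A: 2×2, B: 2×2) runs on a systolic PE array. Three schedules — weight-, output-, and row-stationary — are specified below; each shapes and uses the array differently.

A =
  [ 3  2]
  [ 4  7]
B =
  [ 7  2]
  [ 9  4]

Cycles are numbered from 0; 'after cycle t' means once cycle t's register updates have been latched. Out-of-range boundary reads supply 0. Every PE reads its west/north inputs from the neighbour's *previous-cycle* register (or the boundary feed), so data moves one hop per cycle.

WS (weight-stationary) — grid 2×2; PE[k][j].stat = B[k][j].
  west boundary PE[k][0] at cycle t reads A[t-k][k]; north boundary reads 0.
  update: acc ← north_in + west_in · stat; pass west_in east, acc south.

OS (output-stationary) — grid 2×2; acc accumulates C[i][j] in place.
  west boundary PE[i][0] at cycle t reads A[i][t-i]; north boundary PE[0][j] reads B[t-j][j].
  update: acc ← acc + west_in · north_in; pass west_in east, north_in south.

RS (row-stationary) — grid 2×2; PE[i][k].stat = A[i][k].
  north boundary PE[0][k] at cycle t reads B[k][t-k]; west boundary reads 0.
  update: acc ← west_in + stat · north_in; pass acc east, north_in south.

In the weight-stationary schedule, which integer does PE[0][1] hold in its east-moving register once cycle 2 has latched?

WS (2×2). Following PE[0][1] plus its west/north inputs:
  @0  [0,0]  acc 21  |  →3  ↓21
  @0  [0,1]  acc 0  |  →0  ↓0
  @1  [0,0]  acc 28  |  →4  ↓28
  @1  [0,1]  acc 6  |  →3  ↓6
  @2  [0,0]  acc 0  |  →0  ↓0
  @2  [0,1]  acc 8  |  →4  ↓8

register = 4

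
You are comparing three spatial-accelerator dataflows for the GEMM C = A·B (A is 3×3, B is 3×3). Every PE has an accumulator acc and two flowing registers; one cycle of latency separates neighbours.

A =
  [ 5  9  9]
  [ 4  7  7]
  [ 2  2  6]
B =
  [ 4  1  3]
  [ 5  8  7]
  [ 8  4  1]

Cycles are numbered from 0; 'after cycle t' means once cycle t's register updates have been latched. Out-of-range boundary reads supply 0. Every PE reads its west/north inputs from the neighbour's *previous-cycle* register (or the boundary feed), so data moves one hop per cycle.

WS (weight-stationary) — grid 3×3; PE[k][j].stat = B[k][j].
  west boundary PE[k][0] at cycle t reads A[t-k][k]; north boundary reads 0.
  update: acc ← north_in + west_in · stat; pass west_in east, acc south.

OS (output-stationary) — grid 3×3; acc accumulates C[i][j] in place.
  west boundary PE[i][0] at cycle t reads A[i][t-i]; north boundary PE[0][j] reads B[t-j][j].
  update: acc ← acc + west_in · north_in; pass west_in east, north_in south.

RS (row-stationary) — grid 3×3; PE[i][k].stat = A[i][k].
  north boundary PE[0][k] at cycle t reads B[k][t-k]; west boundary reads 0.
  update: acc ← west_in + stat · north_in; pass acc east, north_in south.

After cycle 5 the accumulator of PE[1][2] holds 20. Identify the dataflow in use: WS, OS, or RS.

— WS: 3×3; PE[1][2] trace:
  @0  [1,2]  acc 0  |  →0  ↓0
  @1  [1,2]  acc 0  |  →0  ↓0
  @2  [1,2]  acc 0  |  →0  ↓0
  @3  [1,2]  acc 78  |  →9  ↓78
  @4  [1,2]  acc 61  |  →7  ↓61
  @5  [1,2]  acc 20  |  →2  ↓20
— OS: 3×3; PE[1][2] trace:
  @0  [1,2]  acc 0  |  →0  ↓0
  @1  [1,2]  acc 0  |  →0  ↓0
  @2  [1,2]  acc 0  |  →0  ↓0
  @3  [1,2]  acc 12  |  →4  ↓3
  @4  [1,2]  acc 61  |  →7  ↓7
  @5  [1,2]  acc 68  |  →7  ↓1
— RS: 3×3; PE[1][2] trace:
  @0  [1,2]  acc 0  |  →0  ↓0
  @1  [1,2]  acc 0  |  →0  ↓0
  @2  [1,2]  acc 0  |  →0  ↓0
  @3  [1,2]  acc 107  |  →107  ↓8
  @4  [1,2]  acc 88  |  →88  ↓4
  @5  [1,2]  acc 68  |  →68  ↓1

dataflow = WS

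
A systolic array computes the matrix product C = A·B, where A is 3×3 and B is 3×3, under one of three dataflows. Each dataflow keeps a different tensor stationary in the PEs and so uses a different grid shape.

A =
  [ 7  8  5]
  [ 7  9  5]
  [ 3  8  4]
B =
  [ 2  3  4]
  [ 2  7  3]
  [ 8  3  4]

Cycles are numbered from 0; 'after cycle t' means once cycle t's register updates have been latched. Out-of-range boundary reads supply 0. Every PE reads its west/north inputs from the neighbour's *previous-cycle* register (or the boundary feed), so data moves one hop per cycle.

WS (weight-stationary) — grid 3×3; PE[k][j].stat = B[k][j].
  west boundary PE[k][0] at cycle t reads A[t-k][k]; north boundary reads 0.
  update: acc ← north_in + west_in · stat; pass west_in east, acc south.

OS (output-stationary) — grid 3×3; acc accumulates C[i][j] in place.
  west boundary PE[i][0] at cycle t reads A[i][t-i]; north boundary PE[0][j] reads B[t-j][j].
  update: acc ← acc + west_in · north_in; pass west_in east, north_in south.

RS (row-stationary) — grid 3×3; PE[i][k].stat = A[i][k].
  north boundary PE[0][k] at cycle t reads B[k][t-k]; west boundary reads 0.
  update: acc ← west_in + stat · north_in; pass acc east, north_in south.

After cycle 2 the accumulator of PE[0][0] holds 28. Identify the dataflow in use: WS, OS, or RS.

dataflow = RS

— WS: 3×3; PE[0][0] trace:
  0: (0,0).acc=14  regs=<7,14>
  1: (0,0).acc=14  regs=<7,14>
  2: (0,0).acc=6  regs=<3,6>
— OS: 3×3; PE[0][0] trace:
  0: (0,0).acc=14  regs=<7,2>
  1: (0,0).acc=30  regs=<8,2>
  2: (0,0).acc=70  regs=<5,8>
— RS: 3×3; PE[0][0] trace:
  0: (0,0).acc=14  regs=<14,2>
  1: (0,0).acc=21  regs=<21,3>
  2: (0,0).acc=28  regs=<28,4>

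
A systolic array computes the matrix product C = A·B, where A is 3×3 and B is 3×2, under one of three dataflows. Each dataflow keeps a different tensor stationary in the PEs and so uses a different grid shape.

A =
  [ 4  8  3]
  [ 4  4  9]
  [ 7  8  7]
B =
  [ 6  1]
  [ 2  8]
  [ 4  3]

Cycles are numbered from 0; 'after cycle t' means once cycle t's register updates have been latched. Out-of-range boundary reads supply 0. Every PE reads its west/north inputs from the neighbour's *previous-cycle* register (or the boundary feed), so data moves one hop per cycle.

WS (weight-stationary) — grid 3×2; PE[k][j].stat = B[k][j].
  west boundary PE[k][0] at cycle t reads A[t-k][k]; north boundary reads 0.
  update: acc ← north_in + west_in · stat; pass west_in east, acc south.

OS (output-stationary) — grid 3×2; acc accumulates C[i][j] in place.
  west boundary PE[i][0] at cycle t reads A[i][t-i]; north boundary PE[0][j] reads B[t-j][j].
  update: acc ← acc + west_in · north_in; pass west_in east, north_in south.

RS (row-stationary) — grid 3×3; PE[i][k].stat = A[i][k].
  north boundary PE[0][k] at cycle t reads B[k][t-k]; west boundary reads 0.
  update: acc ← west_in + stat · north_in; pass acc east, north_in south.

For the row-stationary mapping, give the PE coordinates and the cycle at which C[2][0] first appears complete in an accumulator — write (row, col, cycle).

(row, col, cycle) = (2, 2, 4)

Under RS, C[2][0] lands at PE[2][2]:
  0: (2,2).acc=0  regs=<0,0>
  1: (2,2).acc=0  regs=<0,0>
  2: (2,2).acc=0  regs=<0,0>
  3: (2,2).acc=0  regs=<0,0>
  4: (2,2).acc=86  regs=<86,4>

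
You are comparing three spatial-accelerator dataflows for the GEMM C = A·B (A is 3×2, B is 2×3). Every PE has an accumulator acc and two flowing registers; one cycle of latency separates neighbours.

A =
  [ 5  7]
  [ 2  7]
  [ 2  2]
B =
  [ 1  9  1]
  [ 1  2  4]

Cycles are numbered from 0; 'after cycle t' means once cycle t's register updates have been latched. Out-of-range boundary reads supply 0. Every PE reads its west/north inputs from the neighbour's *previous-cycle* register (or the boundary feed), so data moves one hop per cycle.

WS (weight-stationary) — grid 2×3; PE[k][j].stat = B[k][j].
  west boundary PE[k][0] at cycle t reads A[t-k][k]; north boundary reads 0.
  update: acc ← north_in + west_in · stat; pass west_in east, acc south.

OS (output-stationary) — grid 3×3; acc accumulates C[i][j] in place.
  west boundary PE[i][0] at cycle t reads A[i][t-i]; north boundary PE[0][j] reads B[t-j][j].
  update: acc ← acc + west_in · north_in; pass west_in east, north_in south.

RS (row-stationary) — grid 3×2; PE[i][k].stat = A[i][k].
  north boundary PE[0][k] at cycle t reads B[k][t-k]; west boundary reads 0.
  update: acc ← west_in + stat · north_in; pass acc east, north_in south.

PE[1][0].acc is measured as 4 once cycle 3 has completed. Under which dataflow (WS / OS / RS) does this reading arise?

dataflow = WS

Under WS (2×3), PE[1][0]:
  [0] (1,0) acc=0 (h:0 v:0)
  [1] (1,0) acc=12 (h:7 v:12)
  [2] (1,0) acc=9 (h:7 v:9)
  [3] (1,0) acc=4 (h:2 v:4)
Under OS (3×3), PE[1][0]:
  [0] (1,0) acc=0 (h:0 v:0)
  [1] (1,0) acc=2 (h:2 v:1)
  [2] (1,0) acc=9 (h:7 v:1)
  [3] (1,0) acc=9 (h:0 v:0)
Under RS (3×2), PE[1][0]:
  [0] (1,0) acc=0 (h:0 v:0)
  [1] (1,0) acc=2 (h:2 v:1)
  [2] (1,0) acc=18 (h:18 v:9)
  [3] (1,0) acc=2 (h:2 v:1)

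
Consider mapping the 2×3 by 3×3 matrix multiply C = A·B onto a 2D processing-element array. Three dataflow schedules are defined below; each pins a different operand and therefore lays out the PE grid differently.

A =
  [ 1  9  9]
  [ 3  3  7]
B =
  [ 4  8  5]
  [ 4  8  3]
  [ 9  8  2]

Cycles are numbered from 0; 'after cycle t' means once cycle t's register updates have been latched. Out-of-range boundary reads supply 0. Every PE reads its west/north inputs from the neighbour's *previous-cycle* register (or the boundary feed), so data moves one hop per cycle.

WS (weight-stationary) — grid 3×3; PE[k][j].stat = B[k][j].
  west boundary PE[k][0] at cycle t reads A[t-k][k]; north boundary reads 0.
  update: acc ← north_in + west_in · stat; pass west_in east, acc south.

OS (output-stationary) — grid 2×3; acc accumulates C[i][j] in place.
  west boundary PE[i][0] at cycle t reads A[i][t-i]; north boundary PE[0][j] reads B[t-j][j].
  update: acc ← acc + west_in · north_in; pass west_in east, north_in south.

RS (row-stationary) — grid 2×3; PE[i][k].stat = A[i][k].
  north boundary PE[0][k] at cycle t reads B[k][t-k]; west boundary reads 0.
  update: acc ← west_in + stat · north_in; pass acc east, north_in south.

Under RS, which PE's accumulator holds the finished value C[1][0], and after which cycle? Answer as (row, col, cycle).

RS: C[1][0] accumulates in PE[1][2]:
  [0] (1,2) acc=0 (h:0 v:0)
  [1] (1,2) acc=0 (h:0 v:0)
  [2] (1,2) acc=0 (h:0 v:0)
  [3] (1,2) acc=87 (h:87 v:9)

(row, col, cycle) = (1, 2, 3)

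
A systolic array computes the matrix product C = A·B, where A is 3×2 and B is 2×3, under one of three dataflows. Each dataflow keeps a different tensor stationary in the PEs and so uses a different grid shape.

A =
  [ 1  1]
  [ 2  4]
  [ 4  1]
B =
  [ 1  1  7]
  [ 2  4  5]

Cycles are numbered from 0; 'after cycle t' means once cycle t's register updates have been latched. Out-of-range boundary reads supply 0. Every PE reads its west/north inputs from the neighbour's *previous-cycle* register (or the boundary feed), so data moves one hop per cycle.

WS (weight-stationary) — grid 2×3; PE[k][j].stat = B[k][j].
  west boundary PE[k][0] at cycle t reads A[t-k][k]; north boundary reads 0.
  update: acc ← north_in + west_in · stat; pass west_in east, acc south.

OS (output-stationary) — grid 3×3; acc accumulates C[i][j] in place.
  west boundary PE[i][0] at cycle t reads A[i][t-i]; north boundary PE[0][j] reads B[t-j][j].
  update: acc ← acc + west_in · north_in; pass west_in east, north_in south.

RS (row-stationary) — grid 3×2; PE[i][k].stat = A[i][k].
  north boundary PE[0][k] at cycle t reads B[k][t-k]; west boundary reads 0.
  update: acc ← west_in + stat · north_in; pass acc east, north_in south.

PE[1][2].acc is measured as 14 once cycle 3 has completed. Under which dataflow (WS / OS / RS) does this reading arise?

WS [2×3] PE[1][2] across cycles:
  t=0 PE[1][2]: acc=0 h=0 v=0
  t=1 PE[1][2]: acc=0 h=0 v=0
  t=2 PE[1][2]: acc=0 h=0 v=0
  t=3 PE[1][2]: acc=12 h=1 v=12
OS [3×3] PE[1][2] across cycles:
  t=0 PE[1][2]: acc=0 h=0 v=0
  t=1 PE[1][2]: acc=0 h=0 v=0
  t=2 PE[1][2]: acc=0 h=0 v=0
  t=3 PE[1][2]: acc=14 h=2 v=7
RS: PE[1][2] is outside its 3×2 grid.

dataflow = OS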